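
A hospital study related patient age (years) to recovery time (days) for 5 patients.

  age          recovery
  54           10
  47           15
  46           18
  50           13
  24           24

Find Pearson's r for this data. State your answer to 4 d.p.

n = 5, Σx = 221, Σy = 80, Σx² = 10317, Σy² = 1394, Σxy = 3299
nΣxy − ΣxΣy = 16495 − 17680 = -1185
nΣx² − (Σx)² = 51585 − 48841 = 2744; nΣy² − (Σy)² = 6970 − 6400 = 570
r = -1185 / √(2744 × 570) = -1185 / 1250.6318 ≈ -0.9475

-0.9475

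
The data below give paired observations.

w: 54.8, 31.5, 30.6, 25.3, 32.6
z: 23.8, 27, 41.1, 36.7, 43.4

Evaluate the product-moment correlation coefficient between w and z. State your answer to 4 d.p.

n = 5, Σw = 174.8, Σz = 172, Σw² = 6634.5, Σz² = 6215.1, Σwz = 5755.75
nΣwz − ΣwΣz = 28778.75 − 30065.6 = -1286.85
nΣw² − (Σw)² = 33172.5 − 30555.04 = 2617.46; nΣz² − (Σz)² = 31075.5 − 29584 = 1491.5
r = -1286.85 / √(2617.46 × 1491.5) = -1286.85 / 1975.8395 ≈ -0.6513

-0.6513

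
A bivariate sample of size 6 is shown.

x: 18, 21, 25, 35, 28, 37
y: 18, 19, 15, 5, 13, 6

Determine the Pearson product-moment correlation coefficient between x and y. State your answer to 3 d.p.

n = 6, Σx = 164, Σy = 76, Σx² = 4768, Σy² = 1140, Σxy = 1859
nΣxy − ΣxΣy = 11154 − 12464 = -1310
nΣx² − (Σx)² = 28608 − 26896 = 1712; nΣy² − (Σy)² = 6840 − 5776 = 1064
r = -1310 / √(1712 × 1064) = -1310 / 1349.6548 ≈ -0.971

-0.971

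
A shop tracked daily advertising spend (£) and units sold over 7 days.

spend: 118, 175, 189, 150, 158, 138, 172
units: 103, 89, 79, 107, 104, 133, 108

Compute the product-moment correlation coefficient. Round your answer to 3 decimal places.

-0.629

n = 7, Σx = 1100, Σy = 723, Σx² = 176362, Σy² = 76389, Σxy = 112072
nΣxy − ΣxΣy = 784504 − 795300 = -10796
nΣx² − (Σx)² = 1234534 − 1210000 = 24534; nΣy² − (Σy)² = 534723 − 522729 = 11994
r = -10796 / √(24534 × 11994) = -10796 / 17154.0315 ≈ -0.629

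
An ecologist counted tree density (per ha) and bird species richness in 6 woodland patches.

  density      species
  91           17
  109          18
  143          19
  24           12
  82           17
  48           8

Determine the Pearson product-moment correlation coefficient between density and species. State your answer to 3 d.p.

n = 6, Σx = 497, Σy = 91, Σx² = 50215, Σy² = 1471, Σxy = 8292
nΣxy − ΣxΣy = 49752 − 45227 = 4525
nΣx² − (Σx)² = 301290 − 247009 = 54281; nΣy² − (Σy)² = 8826 − 8281 = 545
r = 4525 / √(54281 × 545) = 4525 / 5439.0390 ≈ 0.832

0.832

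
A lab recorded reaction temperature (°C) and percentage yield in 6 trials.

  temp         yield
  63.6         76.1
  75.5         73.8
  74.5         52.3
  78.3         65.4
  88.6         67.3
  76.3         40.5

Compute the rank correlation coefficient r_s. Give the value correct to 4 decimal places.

-0.3143

Rank temp: 1, 3, 2, 5, 6, 4
Rank yield: 6, 5, 2, 3, 4, 1
d = rank(temp) − rank(yield): -5, -2, 0, 2, 2, 3; Σd² = 46
ρ = 1 − 6Σd² / [n(n²−1)] = 1 − 6×46 / (6×35) = 1 − 276/210 ≈ -0.3143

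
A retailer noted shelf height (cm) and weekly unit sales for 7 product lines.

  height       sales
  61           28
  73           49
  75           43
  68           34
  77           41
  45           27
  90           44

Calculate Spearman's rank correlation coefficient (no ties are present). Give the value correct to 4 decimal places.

Rank height: 2, 4, 5, 3, 6, 1, 7
Rank sales: 2, 7, 5, 3, 4, 1, 6
d = rank(height) − rank(sales): 0, -3, 0, 0, 2, 0, 1; Σd² = 14
ρ = 1 − 6Σd² / [n(n²−1)] = 1 − 6×14 / (7×48) = 1 − 84/336 ≈ 0.7500

0.7500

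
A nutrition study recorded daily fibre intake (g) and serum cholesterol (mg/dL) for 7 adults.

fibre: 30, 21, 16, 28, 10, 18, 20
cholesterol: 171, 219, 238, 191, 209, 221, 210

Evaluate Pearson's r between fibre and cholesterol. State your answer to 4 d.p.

-0.7252

n = 7, Σx = 143, Σy = 1459, Σx² = 3205, Σy² = 306949, Σxy = 29153
nΣxy − ΣxΣy = 204071 − 208637 = -4566
nΣx² − (Σx)² = 22435 − 20449 = 1986; nΣy² − (Σy)² = 2148643 − 2128681 = 19962
r = -4566 / √(1986 × 19962) = -4566 / 6296.3904 ≈ -0.7252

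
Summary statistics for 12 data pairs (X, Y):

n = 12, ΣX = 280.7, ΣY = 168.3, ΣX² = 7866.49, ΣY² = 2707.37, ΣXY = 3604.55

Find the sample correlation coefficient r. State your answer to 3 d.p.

r = (nΣXY − ΣXΣY) / √[(nΣX² − (ΣX)²)(nΣY² − (ΣY)²)]
Numerator: 12×3604.55 − 280.7×168.3 = -3987.21
Denominator: √[(94397.88 − 78792.49)(32488.44 − 28324.89)] = √[15605.39 × 4163.55] = 8060.6341
r = -3987.21 / 8060.6341 ≈ -0.495

-0.495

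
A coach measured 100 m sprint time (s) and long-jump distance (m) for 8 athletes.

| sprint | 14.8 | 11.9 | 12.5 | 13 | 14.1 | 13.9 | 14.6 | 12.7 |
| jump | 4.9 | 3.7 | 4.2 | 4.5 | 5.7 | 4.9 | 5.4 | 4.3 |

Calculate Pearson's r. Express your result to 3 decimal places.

n = 8, Σx = 107.5, Σy = 37.6, Σx² = 1452.37, Σy² = 179.74, Σxy = 509.48
nΣxy − ΣxΣy = 4075.84 − 4042 = 33.84
nΣx² − (Σx)² = 11618.96 − 11556.25 = 62.71; nΣy² − (Σy)² = 1437.92 − 1413.76 = 24.16
r = 33.84 / √(62.71 × 24.16) = 33.84 / 38.9239 ≈ 0.869

0.869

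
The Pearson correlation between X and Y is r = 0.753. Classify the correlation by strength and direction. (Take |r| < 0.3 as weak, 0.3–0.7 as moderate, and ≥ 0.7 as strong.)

strong positive

r = 0.753 > 0 so the relationship is positive.
|r| = 0.753, which falls in the strong range.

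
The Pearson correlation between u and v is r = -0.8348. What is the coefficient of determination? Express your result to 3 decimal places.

0.697

r² = (-0.8348)² = 0.697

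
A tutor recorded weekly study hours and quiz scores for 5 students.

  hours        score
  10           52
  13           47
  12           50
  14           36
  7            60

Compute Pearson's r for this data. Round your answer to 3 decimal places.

-0.920

n = 5, Σx = 56, Σy = 245, Σx² = 658, Σy² = 12309, Σxy = 2655
nΣxy − ΣxΣy = 13275 − 13720 = -445
nΣx² − (Σx)² = 3290 − 3136 = 154; nΣy² − (Σy)² = 61545 − 60025 = 1520
r = -445 / √(154 × 1520) = -445 / 483.8181 ≈ -0.920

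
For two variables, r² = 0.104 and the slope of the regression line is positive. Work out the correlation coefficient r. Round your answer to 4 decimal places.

|r| = √0.104 = 0.3225
The association is positive, so r = 0.3225.

0.3225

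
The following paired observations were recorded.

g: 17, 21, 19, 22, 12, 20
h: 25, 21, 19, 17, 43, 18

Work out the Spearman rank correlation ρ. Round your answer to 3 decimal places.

-0.829

Rank g: 2, 5, 3, 6, 1, 4
Rank h: 5, 4, 3, 1, 6, 2
d = rank(g) − rank(h): -3, 1, 0, 5, -5, 2; Σd² = 64
ρ = 1 − 6Σd² / [n(n²−1)] = 1 − 6×64 / (6×35) = 1 − 384/210 ≈ -0.829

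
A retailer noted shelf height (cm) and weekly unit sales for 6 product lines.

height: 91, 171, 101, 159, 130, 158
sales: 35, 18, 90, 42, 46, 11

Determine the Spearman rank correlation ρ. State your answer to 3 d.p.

Rank height: 1, 6, 2, 5, 3, 4
Rank sales: 3, 2, 6, 4, 5, 1
d = rank(height) − rank(sales): -2, 4, -4, 1, -2, 3; Σd² = 50
ρ = 1 − 6Σd² / [n(n²−1)] = 1 − 6×50 / (6×35) = 1 − 300/210 ≈ -0.429

-0.429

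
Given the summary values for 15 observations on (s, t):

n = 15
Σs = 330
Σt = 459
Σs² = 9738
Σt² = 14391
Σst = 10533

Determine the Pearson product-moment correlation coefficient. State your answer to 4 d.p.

r = (nΣst − ΣsΣt) / √[(nΣs² − (Σs)²)(nΣt² − (Σt)²)]
Numerator: 15×10533 − 330×459 = 6525
Denominator: √[(146070 − 108900)(215865 − 210681)] = √[37170 × 5184] = 13881.2564
r = 6525 / 13881.2564 ≈ 0.4701

0.4701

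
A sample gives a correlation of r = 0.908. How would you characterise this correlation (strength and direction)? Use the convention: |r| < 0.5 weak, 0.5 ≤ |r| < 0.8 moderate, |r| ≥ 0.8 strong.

strong positive

r = 0.908 > 0 so the relationship is positive.
|r| = 0.908, which falls in the strong range.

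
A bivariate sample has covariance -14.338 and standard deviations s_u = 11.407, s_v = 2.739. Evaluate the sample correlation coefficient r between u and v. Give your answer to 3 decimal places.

-0.459

r = Cov(u,v) / (s_u · s_v) = -14.338 / (11.407 × 2.739)
  = -14.338 / 31.2438 ≈ -0.459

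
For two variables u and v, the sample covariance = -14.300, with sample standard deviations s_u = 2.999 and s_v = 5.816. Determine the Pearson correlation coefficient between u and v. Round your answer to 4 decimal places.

r = Cov(u,v) / (s_u · s_v) = -14.300 / (2.999 × 5.816)
  = -14.300 / 17.4422 ≈ -0.8199

-0.8199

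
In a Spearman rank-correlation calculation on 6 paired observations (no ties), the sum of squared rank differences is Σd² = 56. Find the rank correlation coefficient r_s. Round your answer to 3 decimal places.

-0.600

ρ = 1 − 6Σd² / [n(n²−1)] = 1 − 6×56 / (6×35)
  = 1 − 336/210 = 1 − 1.6000 ≈ -0.600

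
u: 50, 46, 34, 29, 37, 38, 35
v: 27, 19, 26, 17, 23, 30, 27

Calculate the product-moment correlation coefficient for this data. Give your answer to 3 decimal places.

0.209

n = 7, Σu = 269, Σv = 169, Σu² = 10651, Σv² = 4213, Σuv = 6537
nΣuv − ΣuΣv = 45759 − 45461 = 298
nΣu² − (Σu)² = 74557 − 72361 = 2196; nΣv² − (Σv)² = 29491 − 28561 = 930
r = 298 / √(2196 × 930) = 298 / 1429.0836 ≈ 0.209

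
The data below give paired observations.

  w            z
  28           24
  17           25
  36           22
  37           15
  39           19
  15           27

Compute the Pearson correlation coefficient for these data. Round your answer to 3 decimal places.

-0.842

n = 6, Σw = 172, Σz = 132, Σw² = 5484, Σz² = 3000, Σwz = 3590
nΣwz − ΣwΣz = 21540 − 22704 = -1164
nΣw² − (Σw)² = 32904 − 29584 = 3320; nΣz² − (Σz)² = 18000 − 17424 = 576
r = -1164 / √(3320 × 576) = -1164 / 1382.8666 ≈ -0.842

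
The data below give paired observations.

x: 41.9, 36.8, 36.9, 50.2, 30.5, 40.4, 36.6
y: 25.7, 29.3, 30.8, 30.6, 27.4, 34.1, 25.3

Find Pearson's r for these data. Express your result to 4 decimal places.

0.2921

n = 7, Σx = 273.3, Σy = 203.2, Σx² = 10893.47, Σy² = 5957.64, Σxy = 7967.03
nΣxy − ΣxΣy = 55769.21 − 55534.56 = 234.65
nΣx² − (Σx)² = 76254.29 − 74692.89 = 1561.4; nΣy² − (Σy)² = 41703.48 − 41290.24 = 413.24
r = 234.65 / √(1561.4 × 413.24) = 234.65 / 803.2639 ≈ 0.2921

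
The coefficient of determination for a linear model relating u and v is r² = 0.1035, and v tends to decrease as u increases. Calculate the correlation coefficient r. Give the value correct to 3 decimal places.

-0.322

|r| = √0.1035 = 0.322
The association is negative, so r = −0.322.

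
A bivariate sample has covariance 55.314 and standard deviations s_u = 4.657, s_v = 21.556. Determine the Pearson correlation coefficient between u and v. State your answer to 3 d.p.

0.551

r = Cov(u,v) / (s_u · s_v) = 55.314 / (4.657 × 21.556)
  = 55.314 / 100.3863 ≈ 0.551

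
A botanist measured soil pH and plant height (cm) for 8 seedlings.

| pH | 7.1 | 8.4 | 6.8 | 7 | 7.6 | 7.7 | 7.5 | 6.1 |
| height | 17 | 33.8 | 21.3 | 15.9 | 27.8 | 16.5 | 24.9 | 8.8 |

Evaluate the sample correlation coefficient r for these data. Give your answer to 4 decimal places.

0.8383

n = 8, Σx = 58.2, Σy = 166, Σx² = 426.72, Σy² = 3880.48, Σxy = 1239.52
nΣxy − ΣxΣy = 9916.16 − 9661.2 = 254.96
nΣx² − (Σx)² = 3413.76 − 3387.24 = 26.52; nΣy² − (Σy)² = 31043.84 − 27556 = 3487.84
r = 254.96 / √(26.52 × 3487.84) = 254.96 / 304.1340 ≈ 0.8383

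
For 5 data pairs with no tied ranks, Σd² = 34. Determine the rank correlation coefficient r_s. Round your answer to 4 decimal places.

-0.7000

ρ = 1 − 6Σd² / [n(n²−1)] = 1 − 6×34 / (5×24)
  = 1 − 204/120 = 1 − 1.70000 ≈ -0.7000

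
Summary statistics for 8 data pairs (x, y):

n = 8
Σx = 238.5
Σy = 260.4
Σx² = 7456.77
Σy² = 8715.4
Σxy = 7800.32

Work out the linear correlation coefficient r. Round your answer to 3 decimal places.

0.129

r = (nΣxy − ΣxΣy) / √[(nΣx² − (Σx)²)(nΣy² − (Σy)²)]
Numerator: 8×7800.32 − 238.5×260.4 = 297.16
Denominator: √[(59654.16 − 56882.25)(69723.2 − 67808.16)] = √[2771.91 × 1915.04] = 2303.9788
r = 297.16 / 2303.9788 ≈ 0.129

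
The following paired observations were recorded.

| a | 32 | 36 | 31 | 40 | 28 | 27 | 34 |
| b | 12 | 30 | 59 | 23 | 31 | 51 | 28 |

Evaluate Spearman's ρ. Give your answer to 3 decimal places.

Rank a: 4, 6, 3, 7, 2, 1, 5
Rank b: 1, 4, 7, 2, 5, 6, 3
d = rank(a) − rank(b): 3, 2, -4, 5, -3, -5, 2; Σd² = 92
ρ = 1 − 6Σd² / [n(n²−1)] = 1 − 6×92 / (7×48) = 1 − 552/336 ≈ -0.643

-0.643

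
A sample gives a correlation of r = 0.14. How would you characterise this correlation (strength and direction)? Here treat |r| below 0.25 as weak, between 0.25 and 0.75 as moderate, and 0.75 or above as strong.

r = 0.14 > 0 so the relationship is positive.
|r| = 0.14, which falls in the weak range.

weak positive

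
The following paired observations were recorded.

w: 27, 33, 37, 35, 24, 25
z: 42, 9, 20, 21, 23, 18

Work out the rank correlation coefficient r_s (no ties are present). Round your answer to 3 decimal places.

Rank w: 3, 4, 6, 5, 1, 2
Rank z: 6, 1, 3, 4, 5, 2
d = rank(w) − rank(z): -3, 3, 3, 1, -4, 0; Σd² = 44
ρ = 1 − 6Σd² / [n(n²−1)] = 1 − 6×44 / (6×35) = 1 − 264/210 ≈ -0.257

-0.257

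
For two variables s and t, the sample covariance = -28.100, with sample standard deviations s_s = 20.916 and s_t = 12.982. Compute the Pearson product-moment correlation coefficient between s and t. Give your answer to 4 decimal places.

-0.1035

r = Cov(s,t) / (s_s · s_t) = -28.100 / (20.916 × 12.982)
  = -28.100 / 271.5315 ≈ -0.1035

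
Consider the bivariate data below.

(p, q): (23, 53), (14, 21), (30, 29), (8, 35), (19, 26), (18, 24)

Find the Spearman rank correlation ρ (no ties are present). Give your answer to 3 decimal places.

Rank p: 5, 2, 6, 1, 4, 3
Rank q: 6, 1, 4, 5, 3, 2
d = rank(p) − rank(q): -1, 1, 2, -4, 1, 1; Σd² = 24
ρ = 1 − 6Σd² / [n(n²−1)] = 1 − 6×24 / (6×35) = 1 − 144/210 ≈ 0.314

0.314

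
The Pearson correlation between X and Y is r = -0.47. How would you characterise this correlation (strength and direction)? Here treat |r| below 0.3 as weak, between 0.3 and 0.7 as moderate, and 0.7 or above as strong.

moderate negative

r = -0.47 < 0 so the relationship is negative.
|r| = 0.47, which falls in the moderate range.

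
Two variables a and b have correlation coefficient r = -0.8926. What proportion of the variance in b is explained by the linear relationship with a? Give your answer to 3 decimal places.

0.797

r² = (-0.8926)² = 0.797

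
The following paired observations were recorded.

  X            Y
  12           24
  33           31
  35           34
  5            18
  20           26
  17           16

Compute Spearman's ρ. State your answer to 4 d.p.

Rank X: 2, 5, 6, 1, 4, 3
Rank Y: 3, 5, 6, 2, 4, 1
d = rank(X) − rank(Y): -1, 0, 0, -1, 0, 2; Σd² = 6
ρ = 1 − 6Σd² / [n(n²−1)] = 1 − 6×6 / (6×35) = 1 − 36/210 ≈ 0.8286

0.8286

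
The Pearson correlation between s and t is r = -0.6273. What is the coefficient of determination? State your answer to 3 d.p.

0.394

r² = (-0.6273)² = 0.394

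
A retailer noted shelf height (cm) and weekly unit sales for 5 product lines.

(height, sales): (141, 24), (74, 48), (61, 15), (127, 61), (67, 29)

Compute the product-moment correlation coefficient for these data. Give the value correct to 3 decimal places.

0.325

n = 5, Σx = 470, Σy = 177, Σx² = 49696, Σy² = 7667, Σxy = 17541
nΣxy − ΣxΣy = 87705 − 83190 = 4515
nΣx² − (Σx)² = 248480 − 220900 = 27580; nΣy² − (Σy)² = 38335 − 31329 = 7006
r = 4515 / √(27580 × 7006) = 4515 / 13900.5568 ≈ 0.325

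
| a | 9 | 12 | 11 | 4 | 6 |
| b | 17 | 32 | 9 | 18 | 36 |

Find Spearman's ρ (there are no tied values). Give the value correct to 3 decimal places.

-0.200

Rank a: 3, 5, 4, 1, 2
Rank b: 2, 4, 1, 3, 5
d = rank(a) − rank(b): 1, 1, 3, -2, -3; Σd² = 24
ρ = 1 − 6Σd² / [n(n²−1)] = 1 − 6×24 / (5×24) = 1 − 144/120 ≈ -0.200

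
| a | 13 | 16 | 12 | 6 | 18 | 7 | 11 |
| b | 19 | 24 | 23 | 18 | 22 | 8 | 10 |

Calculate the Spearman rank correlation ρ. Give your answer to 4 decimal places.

Rank a: 5, 6, 4, 1, 7, 2, 3
Rank b: 4, 7, 6, 3, 5, 1, 2
d = rank(a) − rank(b): 1, -1, -2, -2, 2, 1, 1; Σd² = 16
ρ = 1 − 6Σd² / [n(n²−1)] = 1 − 6×16 / (7×48) = 1 − 96/336 ≈ 0.7143

0.7143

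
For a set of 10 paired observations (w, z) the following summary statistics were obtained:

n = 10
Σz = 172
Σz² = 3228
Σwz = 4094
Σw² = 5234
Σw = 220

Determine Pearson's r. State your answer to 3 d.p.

0.951

r = (nΣwz − ΣwΣz) / √[(nΣw² − (Σw)²)(nΣz² − (Σz)²)]
Numerator: 10×4094 − 220×172 = 3100
Denominator: √[(52340 − 48400)(32280 − 29584)] = √[3940 × 2696] = 3259.1778
r = 3100 / 3259.1778 ≈ 0.951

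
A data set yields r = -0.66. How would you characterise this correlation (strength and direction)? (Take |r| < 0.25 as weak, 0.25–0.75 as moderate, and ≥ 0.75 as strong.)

r = -0.66 < 0 so the relationship is negative.
|r| = 0.66, which falls in the moderate range.

moderate negative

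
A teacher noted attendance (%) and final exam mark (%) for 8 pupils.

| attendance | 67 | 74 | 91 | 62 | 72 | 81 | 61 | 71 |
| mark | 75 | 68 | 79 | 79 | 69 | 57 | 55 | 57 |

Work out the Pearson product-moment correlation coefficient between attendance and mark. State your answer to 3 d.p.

0.174

n = 8, Σx = 579, Σy = 539, Σx² = 42597, Σy² = 37015, Σxy = 39131
nΣxy − ΣxΣy = 313048 − 312081 = 967
nΣx² − (Σx)² = 340776 − 335241 = 5535; nΣy² − (Σy)² = 296120 − 290521 = 5599
r = 967 / √(5535 × 5599) = 967 / 5566.9080 ≈ 0.174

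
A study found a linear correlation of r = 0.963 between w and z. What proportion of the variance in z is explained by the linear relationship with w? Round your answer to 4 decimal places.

r² = (0.963)² = 0.9274

0.9274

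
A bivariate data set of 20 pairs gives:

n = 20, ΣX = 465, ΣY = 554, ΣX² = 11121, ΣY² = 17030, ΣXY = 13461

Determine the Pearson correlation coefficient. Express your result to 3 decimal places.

0.804

r = (nΣXY − ΣXΣY) / √[(nΣX² − (ΣX)²)(nΣY² − (ΣY)²)]
Numerator: 20×13461 − 465×554 = 11610
Denominator: √[(222420 − 216225)(340600 − 306916)] = √[6195 × 33684] = 14445.4969
r = 11610 / 14445.4969 ≈ 0.804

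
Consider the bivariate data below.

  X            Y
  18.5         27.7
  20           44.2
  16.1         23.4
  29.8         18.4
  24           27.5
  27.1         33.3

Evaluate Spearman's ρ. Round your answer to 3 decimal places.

-0.143

Rank X: 2, 3, 1, 6, 4, 5
Rank Y: 4, 6, 2, 1, 3, 5
d = rank(X) − rank(Y): -2, -3, -1, 5, 1, 0; Σd² = 40
ρ = 1 − 6Σd² / [n(n²−1)] = 1 − 6×40 / (6×35) = 1 − 240/210 ≈ -0.143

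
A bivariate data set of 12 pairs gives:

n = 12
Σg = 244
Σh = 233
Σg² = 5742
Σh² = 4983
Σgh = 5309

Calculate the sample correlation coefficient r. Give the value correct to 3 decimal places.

r = (nΣgh − ΣgΣh) / √[(nΣg² − (Σg)²)(nΣh² − (Σh)²)]
Numerator: 12×5309 − 244×233 = 6856
Denominator: √[(68904 − 59536)(59796 − 54289)] = √[9368 × 5507] = 7182.5884
r = 6856 / 7182.5884 ≈ 0.955

0.955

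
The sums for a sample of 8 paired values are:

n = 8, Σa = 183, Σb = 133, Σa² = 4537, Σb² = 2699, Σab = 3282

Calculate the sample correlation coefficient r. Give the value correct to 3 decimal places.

r = (nΣab − ΣaΣb) / √[(nΣa² − (Σa)²)(nΣb² − (Σb)²)]
Numerator: 8×3282 − 183×133 = 1917
Denominator: √[(36296 − 33489)(21592 − 17689)] = √[2807 × 3903] = 3309.9427
r = 1917 / 3309.9427 ≈ 0.579

0.579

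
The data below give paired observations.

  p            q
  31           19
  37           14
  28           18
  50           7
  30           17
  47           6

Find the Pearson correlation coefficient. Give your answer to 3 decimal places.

-0.972

n = 6, Σp = 223, Σq = 81, Σp² = 8723, Σq² = 1255, Σpq = 2753
nΣpq − ΣpΣq = 16518 − 18063 = -1545
nΣp² − (Σp)² = 52338 − 49729 = 2609; nΣq² − (Σq)² = 7530 − 6561 = 969
r = -1545 / √(2609 × 969) = -1545 / 1590.0066 ≈ -0.972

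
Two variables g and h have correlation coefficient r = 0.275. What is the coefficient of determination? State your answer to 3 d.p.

0.076

r² = (0.275)² = 0.076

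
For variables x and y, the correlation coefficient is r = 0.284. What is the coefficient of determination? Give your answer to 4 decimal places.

0.0807

r² = (0.284)² = 0.0807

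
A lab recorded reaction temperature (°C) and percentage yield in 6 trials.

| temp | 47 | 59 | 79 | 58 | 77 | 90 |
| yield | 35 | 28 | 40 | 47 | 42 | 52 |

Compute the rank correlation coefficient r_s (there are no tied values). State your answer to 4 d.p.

Rank temp: 1, 3, 5, 2, 4, 6
Rank yield: 2, 1, 3, 5, 4, 6
d = rank(temp) − rank(yield): -1, 2, 2, -3, 0, 0; Σd² = 18
ρ = 1 − 6Σd² / [n(n²−1)] = 1 − 6×18 / (6×35) = 1 − 108/210 ≈ 0.4857

0.4857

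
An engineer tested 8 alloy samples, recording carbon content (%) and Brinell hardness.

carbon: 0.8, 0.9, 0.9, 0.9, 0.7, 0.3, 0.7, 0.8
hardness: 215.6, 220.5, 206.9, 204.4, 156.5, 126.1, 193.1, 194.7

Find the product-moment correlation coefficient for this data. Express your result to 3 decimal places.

n = 8, Σx = 6, Σy = 1517.8, Σx² = 4.78, Σy² = 295279.74, Σxy = 1179.41
nΣxy − ΣxΣy = 9435.28 − 9106.8 = 328.48
nΣx² − (Σx)² = 38.24 − 36 = 2.24; nΣy² − (Σy)² = 2362237.92 − 2303716.84 = 58521.08
r = 328.48 / √(2.24 × 58521.08) = 328.48 / 362.0597 ≈ 0.907

0.907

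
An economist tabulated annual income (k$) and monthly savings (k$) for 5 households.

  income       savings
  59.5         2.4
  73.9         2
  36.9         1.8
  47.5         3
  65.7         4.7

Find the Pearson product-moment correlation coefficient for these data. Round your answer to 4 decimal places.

0.2946

n = 5, Σx = 283.5, Σy = 13.9, Σx² = 16935.81, Σy² = 44.09, Σxy = 808.31
nΣxy − ΣxΣy = 4041.55 − 3940.65 = 100.9
nΣx² − (Σx)² = 84679.05 − 80372.25 = 4306.8; nΣy² − (Σy)² = 220.45 − 193.21 = 27.24
r = 100.9 / √(4306.8 × 27.24) = 100.9 / 342.5160 ≈ 0.2946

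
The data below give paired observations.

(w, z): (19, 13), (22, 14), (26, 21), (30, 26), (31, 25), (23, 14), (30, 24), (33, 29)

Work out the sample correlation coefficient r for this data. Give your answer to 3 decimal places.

0.976

n = 8, Σw = 214, Σz = 166, Σw² = 5900, Σz² = 3720, Σwz = 4655
nΣwz − ΣwΣz = 37240 − 35524 = 1716
nΣw² − (Σw)² = 47200 − 45796 = 1404; nΣz² − (Σz)² = 29760 − 27556 = 2204
r = 1716 / √(1404 × 2204) = 1716 / 1759.0952 ≈ 0.976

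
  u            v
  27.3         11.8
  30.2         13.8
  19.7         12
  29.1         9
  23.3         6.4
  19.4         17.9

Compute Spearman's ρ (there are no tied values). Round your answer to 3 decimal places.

-0.257

Rank u: 4, 6, 2, 5, 3, 1
Rank v: 3, 5, 4, 2, 1, 6
d = rank(u) − rank(v): 1, 1, -2, 3, 2, -5; Σd² = 44
ρ = 1 − 6Σd² / [n(n²−1)] = 1 − 6×44 / (6×35) = 1 − 264/210 ≈ -0.257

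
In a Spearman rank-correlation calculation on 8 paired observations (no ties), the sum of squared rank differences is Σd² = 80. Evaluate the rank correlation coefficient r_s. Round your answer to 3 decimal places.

ρ = 1 − 6Σd² / [n(n²−1)] = 1 − 6×80 / (8×63)
  = 1 − 480/504 = 1 − 0.9524 ≈ 0.048

0.048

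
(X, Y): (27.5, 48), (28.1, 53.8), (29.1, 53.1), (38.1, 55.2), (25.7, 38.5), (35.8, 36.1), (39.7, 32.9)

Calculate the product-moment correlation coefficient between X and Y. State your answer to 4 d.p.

n = 7, ΣX = 224, ΣY = 317.6, ΣX² = 7362.5, ΣY² = 14932.96, ΣXY = 10068.07
nΣXY − ΣXΣY = 70476.49 − 71142.4 = -665.91
nΣX² − (ΣX)² = 51537.5 − 50176 = 1361.5; nΣY² − (ΣY)² = 104530.72 − 100869.76 = 3660.96
r = -665.91 / √(1361.5 × 3660.96) = -665.91 / 2232.5763 ≈ -0.2983

-0.2983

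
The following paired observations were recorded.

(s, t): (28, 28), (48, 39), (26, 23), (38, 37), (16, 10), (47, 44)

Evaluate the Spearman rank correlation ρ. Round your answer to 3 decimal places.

Rank s: 3, 6, 2, 4, 1, 5
Rank t: 3, 5, 2, 4, 1, 6
d = rank(s) − rank(t): 0, 1, 0, 0, 0, -1; Σd² = 2
ρ = 1 − 6Σd² / [n(n²−1)] = 1 − 6×2 / (6×35) = 1 − 12/210 ≈ 0.943

0.943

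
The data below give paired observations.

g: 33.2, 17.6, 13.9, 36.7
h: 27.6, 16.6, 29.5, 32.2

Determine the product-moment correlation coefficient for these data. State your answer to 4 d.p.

0.4993

n = 4, Σg = 101.4, Σh = 105.9, Σg² = 2952.1, Σh² = 2944.41, Σgh = 2800.27
nΣgh − ΣgΣh = 11201.08 − 10738.26 = 462.82
nΣg² − (Σg)² = 11808.4 − 10281.96 = 1526.44; nΣh² − (Σh)² = 11777.64 − 11214.81 = 562.83
r = 462.82 / √(1526.44 × 562.83) = 462.82 / 926.8906 ≈ 0.4993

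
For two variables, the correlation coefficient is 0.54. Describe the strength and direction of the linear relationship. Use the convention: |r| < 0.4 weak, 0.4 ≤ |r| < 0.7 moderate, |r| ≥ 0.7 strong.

r = 0.54 > 0 so the relationship is positive.
|r| = 0.54, which falls in the moderate range.

moderate positive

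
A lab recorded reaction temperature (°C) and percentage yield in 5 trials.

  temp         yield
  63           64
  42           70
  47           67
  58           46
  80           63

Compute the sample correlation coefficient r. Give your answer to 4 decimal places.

n = 5, Σx = 290, Σy = 310, Σx² = 17706, Σy² = 19570, Σxy = 17829
nΣxy − ΣxΣy = 89145 − 89900 = -755
nΣx² − (Σx)² = 88530 − 84100 = 4430; nΣy² − (Σy)² = 97850 − 96100 = 1750
r = -755 / √(4430 × 1750) = -755 / 2784.3312 ≈ -0.2712

-0.2712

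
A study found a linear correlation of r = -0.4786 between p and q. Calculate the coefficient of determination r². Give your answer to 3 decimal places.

r² = (-0.4786)² = 0.229

0.229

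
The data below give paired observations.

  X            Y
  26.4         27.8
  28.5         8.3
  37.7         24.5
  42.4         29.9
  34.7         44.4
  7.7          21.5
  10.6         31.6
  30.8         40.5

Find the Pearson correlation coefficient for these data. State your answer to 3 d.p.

n = 8, ΣX = 218.8, ΣY = 228.5, ΣX² = 7052.64, ΣY² = 7408.41, ΣXY = 6450.47
nΣXY − ΣXΣY = 51603.76 − 49995.8 = 1607.96
nΣX² − (ΣX)² = 56421.12 − 47873.44 = 8547.68; nΣY² − (ΣY)² = 59267.28 − 52212.25 = 7055.03
r = 1607.96 / √(8547.68 × 7055.03) = 1607.96 / 7765.5740 ≈ 0.207

0.207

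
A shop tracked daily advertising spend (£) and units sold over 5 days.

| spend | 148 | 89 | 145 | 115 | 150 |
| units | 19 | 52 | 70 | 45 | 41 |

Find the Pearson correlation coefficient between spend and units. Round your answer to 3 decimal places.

-0.232

n = 5, Σx = 647, Σy = 227, Σx² = 86575, Σy² = 11671, Σxy = 28915
nΣxy − ΣxΣy = 144575 − 146869 = -2294
nΣx² − (Σx)² = 432875 − 418609 = 14266; nΣy² − (Σy)² = 58355 − 51529 = 6826
r = -2294 / √(14266 × 6826) = -2294 / 9868.1161 ≈ -0.232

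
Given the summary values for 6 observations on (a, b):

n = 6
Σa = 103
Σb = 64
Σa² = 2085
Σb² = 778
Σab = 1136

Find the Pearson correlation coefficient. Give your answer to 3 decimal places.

0.215

r = (nΣab − ΣaΣb) / √[(nΣa² − (Σa)²)(nΣb² − (Σb)²)]
Numerator: 6×1136 − 103×64 = 224
Denominator: √[(12510 − 10609)(4668 − 4096)] = √[1901 × 572] = 1042.7713
r = 224 / 1042.7713 ≈ 0.215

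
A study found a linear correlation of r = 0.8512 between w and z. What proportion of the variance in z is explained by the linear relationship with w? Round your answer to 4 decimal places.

r² = (0.8512)² = 0.7245

0.7245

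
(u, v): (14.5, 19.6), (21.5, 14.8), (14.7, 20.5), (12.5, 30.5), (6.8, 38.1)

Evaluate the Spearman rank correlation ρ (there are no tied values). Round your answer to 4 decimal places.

-0.9000

Rank u: 3, 5, 4, 2, 1
Rank v: 2, 1, 3, 4, 5
d = rank(u) − rank(v): 1, 4, 1, -2, -4; Σd² = 38
ρ = 1 − 6Σd² / [n(n²−1)] = 1 − 6×38 / (5×24) = 1 − 228/120 ≈ -0.9000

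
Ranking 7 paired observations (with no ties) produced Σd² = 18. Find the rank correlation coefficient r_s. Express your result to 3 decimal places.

ρ = 1 − 6Σd² / [n(n²−1)] = 1 − 6×18 / (7×48)
  = 1 − 108/336 = 1 − 0.3214 ≈ 0.679

0.679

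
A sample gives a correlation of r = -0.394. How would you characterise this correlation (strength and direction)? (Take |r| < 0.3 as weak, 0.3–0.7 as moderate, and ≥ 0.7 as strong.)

moderate negative

r = -0.394 < 0 so the relationship is negative.
|r| = 0.394, which falls in the moderate range.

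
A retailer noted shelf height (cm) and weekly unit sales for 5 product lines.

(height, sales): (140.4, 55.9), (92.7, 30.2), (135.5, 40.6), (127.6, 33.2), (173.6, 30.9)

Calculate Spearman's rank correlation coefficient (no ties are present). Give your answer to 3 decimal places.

0.400

Rank height: 4, 1, 3, 2, 5
Rank sales: 5, 1, 4, 3, 2
d = rank(height) − rank(sales): -1, 0, -1, -1, 3; Σd² = 12
ρ = 1 − 6Σd² / [n(n²−1)] = 1 − 6×12 / (5×24) = 1 − 72/120 ≈ 0.400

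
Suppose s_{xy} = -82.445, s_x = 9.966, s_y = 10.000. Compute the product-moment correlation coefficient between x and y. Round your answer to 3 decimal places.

-0.827

r = Cov(x,y) / (s_x · s_y) = -82.445 / (9.966 × 10.000)
  = -82.445 / 99.6600 ≈ -0.827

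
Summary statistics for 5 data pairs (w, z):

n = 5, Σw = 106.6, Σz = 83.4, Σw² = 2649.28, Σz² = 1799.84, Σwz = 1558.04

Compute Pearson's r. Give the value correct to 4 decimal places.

-0.5609

r = (nΣwz − ΣwΣz) / √[(nΣw² − (Σw)²)(nΣz² − (Σz)²)]
Numerator: 5×1558.04 − 106.6×83.4 = -1100.24
Denominator: √[(13246.4 − 11363.56)(8999.2 − 6955.56)] = √[1882.84 × 2043.64] = 1961.5930
r = -1100.24 / 1961.5930 ≈ -0.5609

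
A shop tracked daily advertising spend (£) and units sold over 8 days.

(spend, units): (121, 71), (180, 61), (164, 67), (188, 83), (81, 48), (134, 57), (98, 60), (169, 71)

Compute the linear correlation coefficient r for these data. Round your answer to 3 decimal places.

0.705

n = 8, Σx = 1135, Σy = 518, Σx² = 171963, Σy² = 34334, Σxy = 75568
nΣxy − ΣxΣy = 604544 − 587930 = 16614
nΣx² − (Σx)² = 1375704 − 1288225 = 87479; nΣy² − (Σy)² = 274672 − 268324 = 6348
r = 16614 / √(87479 × 6348) = 16614 / 23565.1584 ≈ 0.705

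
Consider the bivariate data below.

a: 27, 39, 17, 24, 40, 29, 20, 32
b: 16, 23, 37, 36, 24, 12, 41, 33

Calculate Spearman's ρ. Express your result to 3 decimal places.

Rank a: 4, 7, 1, 3, 8, 5, 2, 6
Rank b: 2, 3, 7, 6, 4, 1, 8, 5
d = rank(a) − rank(b): 2, 4, -6, -3, 4, 4, -6, 1; Σd² = 134
ρ = 1 − 6Σd² / [n(n²−1)] = 1 − 6×134 / (8×63) = 1 − 804/504 ≈ -0.595

-0.595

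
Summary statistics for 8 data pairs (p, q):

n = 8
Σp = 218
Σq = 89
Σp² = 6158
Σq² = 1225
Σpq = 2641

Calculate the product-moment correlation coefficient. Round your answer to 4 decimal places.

r = (nΣpq − ΣpΣq) / √[(nΣp² − (Σp)²)(nΣq² − (Σq)²)]
Numerator: 8×2641 − 218×89 = 1726
Denominator: √[(49264 − 47524)(9800 − 7921)] = √[1740 × 1879] = 1808.1648
r = 1726 / 1808.1648 ≈ 0.9546

0.9546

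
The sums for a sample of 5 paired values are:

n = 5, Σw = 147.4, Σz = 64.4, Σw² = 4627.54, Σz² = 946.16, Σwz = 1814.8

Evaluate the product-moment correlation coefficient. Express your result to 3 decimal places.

r = (nΣwz − ΣwΣz) / √[(nΣw² − (Σw)²)(nΣz² − (Σz)²)]
Numerator: 5×1814.8 − 147.4×64.4 = -418.56
Denominator: √[(23137.7 − 21726.76)(4730.8 − 4147.36)] = √[1410.94 × 583.44] = 907.3031
r = -418.56 / 907.3031 ≈ -0.461

-0.461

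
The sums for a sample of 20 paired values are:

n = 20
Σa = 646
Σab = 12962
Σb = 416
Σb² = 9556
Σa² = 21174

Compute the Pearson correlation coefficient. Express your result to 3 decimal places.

-0.900

r = (nΣab − ΣaΣb) / √[(nΣa² − (Σa)²)(nΣb² − (Σb)²)]
Numerator: 20×12962 − 646×416 = -9496
Denominator: √[(423480 − 417316)(191120 − 173056)] = √[6164 × 18064] = 10552.0849
r = -9496 / 10552.0849 ≈ -0.900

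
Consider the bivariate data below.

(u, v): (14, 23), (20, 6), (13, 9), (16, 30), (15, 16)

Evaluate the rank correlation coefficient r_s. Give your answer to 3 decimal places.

-0.100

Rank u: 2, 5, 1, 4, 3
Rank v: 4, 1, 2, 5, 3
d = rank(u) − rank(v): -2, 4, -1, -1, 0; Σd² = 22
ρ = 1 − 6Σd² / [n(n²−1)] = 1 − 6×22 / (5×24) = 1 − 132/120 ≈ -0.100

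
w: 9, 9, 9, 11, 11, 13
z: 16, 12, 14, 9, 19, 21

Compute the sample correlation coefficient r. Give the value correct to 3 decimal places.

0.514

n = 6, Σw = 62, Σz = 91, Σw² = 654, Σz² = 1479, Σwz = 959
nΣwz − ΣwΣz = 5754 − 5642 = 112
nΣw² − (Σw)² = 3924 − 3844 = 80; nΣz² − (Σz)² = 8874 − 8281 = 593
r = 112 / √(80 × 593) = 112 / 217.8073 ≈ 0.514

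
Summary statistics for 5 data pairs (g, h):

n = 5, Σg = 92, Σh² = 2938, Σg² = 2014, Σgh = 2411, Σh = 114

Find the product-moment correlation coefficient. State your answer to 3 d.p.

0.950

r = (nΣgh − ΣgΣh) / √[(nΣg² − (Σg)²)(nΣh² − (Σh)²)]
Numerator: 5×2411 − 92×114 = 1567
Denominator: √[(10070 − 8464)(14690 − 12996)] = √[1606 × 1694] = 1649.4132
r = 1567 / 1649.4132 ≈ 0.950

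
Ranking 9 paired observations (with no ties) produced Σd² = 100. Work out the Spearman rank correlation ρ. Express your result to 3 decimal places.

ρ = 1 − 6Σd² / [n(n²−1)] = 1 − 6×100 / (9×80)
  = 1 − 600/720 = 1 − 0.8333 ≈ 0.167

0.167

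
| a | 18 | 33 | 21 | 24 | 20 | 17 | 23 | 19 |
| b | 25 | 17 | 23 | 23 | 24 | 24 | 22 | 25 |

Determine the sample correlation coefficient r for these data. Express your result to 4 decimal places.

-0.9571

n = 8, Σa = 175, Σb = 183, Σa² = 4009, Σb² = 4233, Σab = 3915
nΣab − ΣaΣb = 31320 − 32025 = -705
nΣa² − (Σa)² = 32072 − 30625 = 1447; nΣb² − (Σb)² = 33864 − 33489 = 375
r = -705 / √(1447 × 375) = -705 / 736.6308 ≈ -0.9571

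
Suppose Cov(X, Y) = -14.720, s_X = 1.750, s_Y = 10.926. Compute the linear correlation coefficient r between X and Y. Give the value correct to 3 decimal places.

r = Cov(X,Y) / (s_X · s_Y) = -14.720 / (1.750 × 10.926)
  = -14.720 / 19.1205 ≈ -0.770

-0.770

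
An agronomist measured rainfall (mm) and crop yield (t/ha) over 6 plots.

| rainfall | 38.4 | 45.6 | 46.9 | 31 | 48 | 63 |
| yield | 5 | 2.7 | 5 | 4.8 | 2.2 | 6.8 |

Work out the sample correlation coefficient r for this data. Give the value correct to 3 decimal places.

n = 6, Σx = 272.9, Σy = 26.5, Σx² = 12987.53, Σy² = 131.41, Σxy = 1232.42
nΣxy − ΣxΣy = 7394.52 − 7231.85 = 162.67
nΣx² − (Σx)² = 77925.18 − 74474.41 = 3450.77; nΣy² − (Σy)² = 788.46 − 702.25 = 86.21
r = 162.67 / √(3450.77 × 86.21) = 162.67 / 545.4272 ≈ 0.298

0.298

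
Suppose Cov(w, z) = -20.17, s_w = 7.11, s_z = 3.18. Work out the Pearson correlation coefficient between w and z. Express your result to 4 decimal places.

r = Cov(w,z) / (s_w · s_z) = -20.17 / (7.11 × 3.18)
  = -20.17 / 22.6098 ≈ -0.8921

-0.8921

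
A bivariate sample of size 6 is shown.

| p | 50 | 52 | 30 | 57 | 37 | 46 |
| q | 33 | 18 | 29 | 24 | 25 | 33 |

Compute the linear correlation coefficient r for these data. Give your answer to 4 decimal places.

n = 6, Σp = 272, Σq = 162, Σp² = 12838, Σq² = 4544, Σpq = 7267
nΣpq − ΣpΣq = 43602 − 44064 = -462
nΣp² − (Σp)² = 77028 − 73984 = 3044; nΣq² − (Σq)² = 27264 − 26244 = 1020
r = -462 / √(3044 × 1020) = -462 / 1762.0670 ≈ -0.2622

-0.2622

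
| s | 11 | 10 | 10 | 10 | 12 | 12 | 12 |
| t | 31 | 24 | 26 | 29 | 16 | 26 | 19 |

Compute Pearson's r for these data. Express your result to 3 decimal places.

-0.564

n = 7, Σs = 77, Σt = 171, Σs² = 853, Σt² = 4347, Σst = 1863
nΣst − ΣsΣt = 13041 − 13167 = -126
nΣs² − (Σs)² = 5971 − 5929 = 42; nΣt² − (Σt)² = 30429 − 29241 = 1188
r = -126 / √(42 × 1188) = -126 / 223.3741 ≈ -0.564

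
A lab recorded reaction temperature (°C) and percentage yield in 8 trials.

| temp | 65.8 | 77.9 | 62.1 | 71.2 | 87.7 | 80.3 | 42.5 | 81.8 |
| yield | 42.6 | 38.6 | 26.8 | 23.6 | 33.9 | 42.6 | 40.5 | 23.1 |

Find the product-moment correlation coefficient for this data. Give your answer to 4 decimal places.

-0.2084

n = 8, Σx = 569.3, Σy = 271.7, Σx² = 41960.77, Σy² = 9717.75, Σxy = 19159.26
nΣxy − ΣxΣy = 153274.08 − 154678.81 = -1404.73
nΣx² − (Σx)² = 335686.16 − 324102.49 = 11583.67; nΣy² − (Σy)² = 77742 − 73820.89 = 3921.11
r = -1404.73 / √(11583.67 × 3921.11) = -1404.73 / 6739.4988 ≈ -0.2084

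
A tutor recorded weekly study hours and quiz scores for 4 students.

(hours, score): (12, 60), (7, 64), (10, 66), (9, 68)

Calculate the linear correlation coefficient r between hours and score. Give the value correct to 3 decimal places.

n = 4, Σx = 38, Σy = 258, Σx² = 374, Σy² = 16676, Σxy = 2440
nΣxy − ΣxΣy = 9760 − 9804 = -44
nΣx² − (Σx)² = 1496 − 1444 = 52; nΣy² − (Σy)² = 66704 − 66564 = 140
r = -44 / √(52 × 140) = -44 / 85.3229 ≈ -0.516

-0.516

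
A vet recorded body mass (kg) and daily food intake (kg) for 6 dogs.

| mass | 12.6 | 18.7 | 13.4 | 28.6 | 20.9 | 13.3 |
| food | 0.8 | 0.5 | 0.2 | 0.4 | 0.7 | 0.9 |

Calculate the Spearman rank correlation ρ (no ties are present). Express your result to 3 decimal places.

Rank mass: 1, 4, 3, 6, 5, 2
Rank food: 5, 3, 1, 2, 4, 6
d = rank(mass) − rank(food): -4, 1, 2, 4, 1, -4; Σd² = 54
ρ = 1 − 6Σd² / [n(n²−1)] = 1 − 6×54 / (6×35) = 1 − 324/210 ≈ -0.543

-0.543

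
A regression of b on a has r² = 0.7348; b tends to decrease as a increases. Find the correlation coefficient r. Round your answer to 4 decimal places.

|r| = √0.7348 = 0.8572
The association is negative, so r = −0.8572.

-0.8572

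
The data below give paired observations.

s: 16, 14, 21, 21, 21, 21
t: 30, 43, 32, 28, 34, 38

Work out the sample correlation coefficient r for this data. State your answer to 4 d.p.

n = 6, Σs = 114, Σt = 205, Σs² = 2216, Σt² = 7157, Σst = 3854
nΣst − ΣsΣt = 23124 − 23370 = -246
nΣs² − (Σs)² = 13296 − 12996 = 300; nΣt² − (Σt)² = 42942 − 42025 = 917
r = -246 / √(300 × 917) = -246 / 524.4998 ≈ -0.4690

-0.4690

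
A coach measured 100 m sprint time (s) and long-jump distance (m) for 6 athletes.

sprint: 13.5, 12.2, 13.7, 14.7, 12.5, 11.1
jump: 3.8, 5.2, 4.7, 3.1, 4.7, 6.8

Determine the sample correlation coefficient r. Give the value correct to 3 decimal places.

-0.936

n = 6, Σx = 77.7, Σy = 28.3, Σx² = 1014.33, Σy² = 141.51, Σxy = 358.93
nΣxy − ΣxΣy = 2153.58 − 2198.91 = -45.33
nΣx² − (Σx)² = 6085.98 − 6037.29 = 48.69; nΣy² − (Σy)² = 849.06 − 800.89 = 48.17
r = -45.33 / √(48.69 × 48.17) = -45.33 / 48.4293 ≈ -0.936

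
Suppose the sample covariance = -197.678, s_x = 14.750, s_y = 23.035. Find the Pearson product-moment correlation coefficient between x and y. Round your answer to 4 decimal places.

r = Cov(x,y) / (s_x · s_y) = -197.678 / (14.750 × 23.035)
  = -197.678 / 339.7663 ≈ -0.5818

-0.5818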